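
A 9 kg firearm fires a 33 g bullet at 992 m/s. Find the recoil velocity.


v_recoil = m_p * v_p / m_gun = 0.033 * 992 / 9 = 3.637 m/s

3.637 m/s


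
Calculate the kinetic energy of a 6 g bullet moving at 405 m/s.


E = 0.5*m*v^2 = 0.5*0.006*405^2 = 492.1 J

492.1 J


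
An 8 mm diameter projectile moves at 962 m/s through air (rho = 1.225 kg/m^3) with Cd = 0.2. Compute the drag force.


A = pi*(d/2)^2 = pi*(8/2000)^2 = 5.02655e-05 m^2
Fd = 0.5*Cd*rho*A*v^2 = 0.5*0.2*1.225*5.02655e-05*962^2 = 5.698 N

5.698 N


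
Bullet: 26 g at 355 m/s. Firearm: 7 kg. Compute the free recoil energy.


v_r = m_p*v_p/m_gun = 0.026*355/7 = 1.31857 m/s, E_r = 0.5*m_gun*v_r^2 = 0.5*7*1.31857^2 = 6.085 J

6.085 J


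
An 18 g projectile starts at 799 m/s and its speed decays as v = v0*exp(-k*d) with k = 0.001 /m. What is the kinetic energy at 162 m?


v = v0*exp(-k*d) = 799*exp(-0.001*162) = 679.503 m/s
E = 0.5*m*v^2 = 0.5*0.018*679.503^2 = 4156 J

4156 J


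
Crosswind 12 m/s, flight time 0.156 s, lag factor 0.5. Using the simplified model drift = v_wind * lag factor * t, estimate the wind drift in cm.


drift = v_wind * lag * t = 12 * 0.5 * 0.156 = 0.936 m ≈ 93.6 cm

93.6 cm


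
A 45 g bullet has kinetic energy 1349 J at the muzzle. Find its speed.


v = sqrt(2*E/m) = sqrt(2*1349/0.045) = 244.9 m/s

244.9 m/s


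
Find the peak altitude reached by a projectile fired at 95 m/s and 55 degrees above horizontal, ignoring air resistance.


H = (v0*sin(theta))^2 / (2g) = (95*sin(55°))^2 / (2*9.81) = 308.7 m

308.7 m


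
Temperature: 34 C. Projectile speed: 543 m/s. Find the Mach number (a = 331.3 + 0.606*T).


a = 331.3 + 0.606*(34) = 351.904 m/s
M = v/a = 543/351.904 = 1.543

1.543


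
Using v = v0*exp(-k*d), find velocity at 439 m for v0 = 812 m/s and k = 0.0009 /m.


v = v0*exp(-k*d) = 812*exp(-0.0009*439) = 547 m/s

547 m/s


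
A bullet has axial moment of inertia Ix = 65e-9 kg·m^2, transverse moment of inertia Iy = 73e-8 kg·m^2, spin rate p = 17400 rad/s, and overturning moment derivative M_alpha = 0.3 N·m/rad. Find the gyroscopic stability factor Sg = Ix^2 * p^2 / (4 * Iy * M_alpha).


Sg = Ix^2 * p^2 / (4 * Iy * M_alpha) = (65e-9)^2 * 17400^2 / (4 * 73e-8 * 0.3) = 1.46

1.46


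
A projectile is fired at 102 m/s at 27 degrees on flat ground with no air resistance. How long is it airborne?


T = 2*v0*sin(theta)/g = 2*102*sin(27°)/9.81 = 9.441 s

9.441 s


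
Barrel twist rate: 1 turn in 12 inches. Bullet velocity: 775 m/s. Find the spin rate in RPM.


twist_m = 12*0.0254 = 0.3048 m
spin = v/twist = 775/0.3048 = 2542.651 rev/s
RPM = spin*60 = 2542.651*60 ≈ 152559 RPM

152559 RPM


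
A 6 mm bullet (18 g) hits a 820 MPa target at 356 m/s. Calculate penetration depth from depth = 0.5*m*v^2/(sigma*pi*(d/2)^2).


A = pi*(d/2)^2 = pi*(6/2)^2 = 28.2743 mm^2
E = 0.5*m*v^2 = 0.5*0.018*356^2 = 1140.62 J
depth = E/(sigma*A) = 1140.62 J / (820 MPa * 28.2743 mm^2) = 1140.62/(820 * 28.2743) m = 0.0491967 m ≈ 49.2 mm

49.2 mm


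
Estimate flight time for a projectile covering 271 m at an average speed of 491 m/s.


t = d/v = 271/491 = 0.5519 s

0.5519 s


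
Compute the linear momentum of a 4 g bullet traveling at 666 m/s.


p = m*v = 0.004*666 = 2.664 kg·m/s

2.664 kg·m/s


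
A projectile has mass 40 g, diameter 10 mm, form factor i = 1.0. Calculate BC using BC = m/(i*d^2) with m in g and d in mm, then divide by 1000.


BC = m/(i*d^2*1000) = 40/(1.0 * 10^2 * 1000) = 0.0004

0.0004


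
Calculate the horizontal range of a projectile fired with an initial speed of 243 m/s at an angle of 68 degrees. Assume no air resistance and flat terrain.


R = v0^2 * sin(2*theta) / g = 243^2 * sin(2*68°) / 9.81 = 4181 m

4181 m


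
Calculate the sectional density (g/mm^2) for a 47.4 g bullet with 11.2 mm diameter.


SD = m/d^2 = 47.4/11.2^2 = 0.3779 g/mm^2

0.3779 g/mm^2


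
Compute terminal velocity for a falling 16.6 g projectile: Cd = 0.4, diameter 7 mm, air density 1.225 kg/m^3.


A = pi*(d/2)^2 = pi*(7/2000)^2 = 3.84845e-05 m^2
vt = sqrt(2mg/(Cd*rho*A)) = sqrt(2*0.0166*9.81/(0.4 * 1.225 * 3.84845e-05)) = 131.4 m/s

131.4 m/s


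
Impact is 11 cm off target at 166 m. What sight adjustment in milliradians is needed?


1 mrad subtends 1 cm per 10 m of range, so adj = error_cm / (dist_m / 10) = 11 / (166/10) = 0.6627 mrad

0.6627 mrad


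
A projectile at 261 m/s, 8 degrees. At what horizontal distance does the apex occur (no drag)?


R = v0^2*sin(2*theta)/g = 261^2*sin(2*8°)/9.81 = 1914.04 m
apex_dist = R/2 = 1914.04/2 = 957 m

957 m


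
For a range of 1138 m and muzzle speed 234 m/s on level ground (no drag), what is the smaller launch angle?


sin(2*theta) = R*g/v0^2 = 1138*9.81/234^2 = 0.203882, theta = arcsin(0.203882)/2 = 5.882°

5.882 degrees


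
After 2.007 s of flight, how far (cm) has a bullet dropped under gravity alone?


drop = 0.5*g*t^2 = 0.5*9.81*2.007^2 = 19.7576 m ≈ 1976 cm

1976 cm


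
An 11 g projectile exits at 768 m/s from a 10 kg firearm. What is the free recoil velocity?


v_recoil = m_p * v_p / m_gun = 0.011 * 768 / 10 = 0.8448 m/s

0.8448 m/s


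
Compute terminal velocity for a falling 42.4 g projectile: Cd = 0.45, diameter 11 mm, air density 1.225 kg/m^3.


A = pi*(d/2)^2 = pi*(11/2000)^2 = 9.50332e-05 m^2
vt = sqrt(2mg/(Cd*rho*A)) = sqrt(2*0.0424*9.81/(0.45 * 1.225 * 9.50332e-05)) = 126 m/s

126 m/s


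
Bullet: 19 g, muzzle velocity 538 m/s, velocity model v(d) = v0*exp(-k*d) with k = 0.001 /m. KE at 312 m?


v = v0*exp(-k*d) = 538*exp(-0.001*312) = 393.806 m/s
E = 0.5*m*v^2 = 0.5*0.019*393.806^2 = 1473 J

1473 J


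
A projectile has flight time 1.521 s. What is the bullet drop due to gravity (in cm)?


drop = 0.5*g*t^2 = 0.5*9.81*1.521^2 = 11.3474 m ≈ 1135 cm

1135 cm


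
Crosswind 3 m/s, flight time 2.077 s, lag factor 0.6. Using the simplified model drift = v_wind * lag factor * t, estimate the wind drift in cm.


drift = v_wind * lag * t = 3 * 0.6 * 2.077 = 3.7386 m ≈ 373.9 cm

373.9 cm


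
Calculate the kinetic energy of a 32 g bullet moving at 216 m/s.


E = 0.5*m*v^2 = 0.5*0.032*216^2 = 746.5 J

746.5 J


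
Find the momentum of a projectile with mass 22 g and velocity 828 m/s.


p = m*v = 0.022*828 = 18.22 kg·m/s

18.22 kg·m/s


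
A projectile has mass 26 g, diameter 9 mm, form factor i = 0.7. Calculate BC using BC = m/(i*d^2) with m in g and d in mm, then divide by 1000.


BC = m/(i*d^2*1000) = 26/(0.7 * 9^2 * 1000) = 0.0004586

0.0004586


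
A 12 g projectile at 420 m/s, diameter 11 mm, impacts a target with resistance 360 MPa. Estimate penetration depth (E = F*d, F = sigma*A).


A = pi*(d/2)^2 = pi*(11/2)^2 = 95.0332 mm^2
E = 0.5*m*v^2 = 0.5*0.012*420^2 = 1058.4 J
depth = E/(sigma*A) = 1058.4 J / (360 MPa * 95.0332 mm^2) = 1058.4/(360 * 95.0332) m = 0.0309366 m ≈ 30.94 mm

30.94 mm


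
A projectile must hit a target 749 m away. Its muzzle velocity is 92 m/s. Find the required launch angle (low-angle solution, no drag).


sin(2*theta) = R*g/v0^2 = 749*9.81/92^2 = 0.868111, theta = arcsin(0.868111)/2 = 30.12°

30.12 degrees


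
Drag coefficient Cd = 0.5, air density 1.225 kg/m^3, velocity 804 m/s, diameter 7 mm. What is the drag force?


A = pi*(d/2)^2 = pi*(7/2000)^2 = 3.84845e-05 m^2
Fd = 0.5*Cd*rho*A*v^2 = 0.5*0.5*1.225*3.84845e-05*804^2 = 7.619 N

7.619 N


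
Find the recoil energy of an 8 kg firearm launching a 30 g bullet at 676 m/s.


v_r = m_p*v_p/m_gun = 0.03*676/8 = 2.535 m/s, E_r = 0.5*m_gun*v_r^2 = 0.5*8*2.535^2 = 25.7 J

25.7 J


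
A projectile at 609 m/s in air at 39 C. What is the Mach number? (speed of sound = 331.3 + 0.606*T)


a = 331.3 + 0.606*(39) = 354.934 m/s
M = v/a = 609/354.934 = 1.716

1.716


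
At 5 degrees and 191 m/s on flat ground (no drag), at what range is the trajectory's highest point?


R = v0^2*sin(2*theta)/g = 191^2*sin(2*5°)/9.81 = 645.755 m
apex_dist = R/2 = 645.755/2 = 322.9 m

322.9 m


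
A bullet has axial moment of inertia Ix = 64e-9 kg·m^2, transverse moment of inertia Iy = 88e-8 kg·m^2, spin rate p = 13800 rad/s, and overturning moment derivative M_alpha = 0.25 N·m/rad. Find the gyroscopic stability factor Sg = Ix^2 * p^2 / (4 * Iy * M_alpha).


Sg = Ix^2 * p^2 / (4 * Iy * M_alpha) = (64e-9)^2 * 13800^2 / (4 * 88e-8 * 0.25) = 0.8864

0.8864


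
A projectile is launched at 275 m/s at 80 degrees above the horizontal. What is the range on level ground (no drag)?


R = v0^2 * sin(2*theta) / g = 275^2 * sin(2*80°) / 9.81 = 2637 m

2637 m


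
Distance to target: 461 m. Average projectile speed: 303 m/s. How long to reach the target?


t = d/v = 461/303 = 1.521 s

1.521 s


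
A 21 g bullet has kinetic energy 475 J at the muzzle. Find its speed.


v = sqrt(2*E/m) = sqrt(2*475/0.021) = 212.7 m/s

212.7 m/s


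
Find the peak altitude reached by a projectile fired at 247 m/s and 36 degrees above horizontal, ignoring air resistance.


H = (v0*sin(theta))^2 / (2g) = (247*sin(36°))^2 / (2*9.81) = 1074 m

1074 m


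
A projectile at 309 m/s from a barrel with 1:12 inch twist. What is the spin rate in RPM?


twist_m = 12*0.0254 = 0.3048 m
spin = v/twist = 309/0.3048 = 1013.78 rev/s
RPM = spin*60 = 1013.78*60 ≈ 60827 RPM

60827 RPM


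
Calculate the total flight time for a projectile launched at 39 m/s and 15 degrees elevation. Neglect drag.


T = 2*v0*sin(theta)/g = 2*39*sin(15°)/9.81 = 2.058 s

2.058 s


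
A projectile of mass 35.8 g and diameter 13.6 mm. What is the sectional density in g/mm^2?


SD = m/d^2 = 35.8/13.6^2 = 0.1936 g/mm^2

0.1936 g/mm^2


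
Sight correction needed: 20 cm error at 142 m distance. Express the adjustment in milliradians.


1 mrad subtends 1 cm per 10 m of range, so adj = error_cm / (dist_m / 10) = 20 / (142/10) = 1.408 mrad

1.408 mrad


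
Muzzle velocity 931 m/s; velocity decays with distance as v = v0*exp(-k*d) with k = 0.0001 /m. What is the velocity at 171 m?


v = v0*exp(-k*d) = 931*exp(-0.0001*171) = 915.2 m/s

915.2 m/s


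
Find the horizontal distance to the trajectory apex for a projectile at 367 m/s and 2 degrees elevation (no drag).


R = v0^2*sin(2*theta)/g = 367^2*sin(2*2°)/9.81 = 957.74 m
apex_dist = R/2 = 957.74/2 = 478.9 m

478.9 m


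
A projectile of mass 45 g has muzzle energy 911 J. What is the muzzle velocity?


v = sqrt(2*E/m) = sqrt(2*911/0.045) = 201.2 m/s

201.2 m/s


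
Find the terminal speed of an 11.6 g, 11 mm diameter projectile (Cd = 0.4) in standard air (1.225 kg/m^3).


A = pi*(d/2)^2 = pi*(11/2000)^2 = 9.50332e-05 m^2
vt = sqrt(2mg/(Cd*rho*A)) = sqrt(2*0.0116*9.81/(0.4 * 1.225 * 9.50332e-05)) = 69.91 m/s

69.91 m/s


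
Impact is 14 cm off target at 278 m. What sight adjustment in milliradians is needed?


1 mrad subtends 1 cm per 10 m of range, so adj = error_cm / (dist_m / 10) = 14 / (278/10) = 0.5036 mrad

0.5036 mrad


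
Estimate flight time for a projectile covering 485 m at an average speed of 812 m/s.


t = d/v = 485/812 = 0.5973 s

0.5973 s


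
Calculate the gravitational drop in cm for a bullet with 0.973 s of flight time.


drop = 0.5*g*t^2 = 0.5*9.81*0.973^2 = 4.64371 m ≈ 464.4 cm

464.4 cm


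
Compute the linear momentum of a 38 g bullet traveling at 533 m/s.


p = m*v = 0.038*533 = 20.25 kg·m/s

20.25 kg·m/s


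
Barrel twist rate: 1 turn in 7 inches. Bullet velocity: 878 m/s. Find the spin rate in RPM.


twist_m = 7*0.0254 = 0.1778 m
spin = v/twist = 878/0.1778 = 4938.133 rev/s
RPM = spin*60 = 4938.133*60 ≈ 296288 RPM

296288 RPM


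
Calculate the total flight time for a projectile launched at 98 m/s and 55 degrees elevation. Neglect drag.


T = 2*v0*sin(theta)/g = 2*98*sin(55°)/9.81 = 16.37 s

16.37 s


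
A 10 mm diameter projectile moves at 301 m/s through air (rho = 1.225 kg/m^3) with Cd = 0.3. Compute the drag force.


A = pi*(d/2)^2 = pi*(10/2000)^2 = 7.85398e-05 m^2
Fd = 0.5*Cd*rho*A*v^2 = 0.5*0.3*1.225*7.85398e-05*301^2 = 1.308 N

1.308 N


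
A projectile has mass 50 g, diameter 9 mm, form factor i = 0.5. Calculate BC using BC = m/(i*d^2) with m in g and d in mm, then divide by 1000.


BC = m/(i*d^2*1000) = 50/(0.5 * 9^2 * 1000) = 0.001235

0.001235


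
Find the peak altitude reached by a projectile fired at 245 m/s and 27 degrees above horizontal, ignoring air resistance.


H = (v0*sin(theta))^2 / (2g) = (245*sin(27°))^2 / (2*9.81) = 630.6 m

630.6 m


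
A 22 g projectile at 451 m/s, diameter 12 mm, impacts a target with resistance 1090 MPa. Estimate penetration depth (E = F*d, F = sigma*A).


A = pi*(d/2)^2 = pi*(12/2)^2 = 113.097 mm^2
E = 0.5*m*v^2 = 0.5*0.022*451^2 = 2237.41 J
depth = E/(sigma*A) = 2237.41 J / (1090 MPa * 113.097 mm^2) = 2237.41/(1090 * 113.097) m = 0.0181496 m ≈ 18.15 mm

18.15 mm


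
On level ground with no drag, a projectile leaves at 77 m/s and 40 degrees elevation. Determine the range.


R = v0^2 * sin(2*theta) / g = 77^2 * sin(2*40°) / 9.81 = 595.2 m

595.2 m


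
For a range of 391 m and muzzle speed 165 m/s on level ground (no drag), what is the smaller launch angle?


sin(2*theta) = R*g/v0^2 = 391*9.81/165^2 = 0.140889, theta = arcsin(0.140889)/2 = 4.05°

4.05 degrees


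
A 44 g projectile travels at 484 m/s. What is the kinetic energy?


E = 0.5*m*v^2 = 0.5*0.044*484^2 = 5154 J

5154 J


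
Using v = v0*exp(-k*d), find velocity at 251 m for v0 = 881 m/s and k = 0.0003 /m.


v = v0*exp(-k*d) = 881*exp(-0.0003*251) = 817.1 m/s

817.1 m/s


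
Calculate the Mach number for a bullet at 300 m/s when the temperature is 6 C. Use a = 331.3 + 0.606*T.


a = 331.3 + 0.606*(6) = 334.936 m/s
M = v/a = 300/334.936 = 0.8957

0.8957


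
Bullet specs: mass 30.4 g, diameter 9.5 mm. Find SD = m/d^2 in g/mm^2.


SD = m/d^2 = 30.4/9.5^2 = 0.3368 g/mm^2

0.3368 g/mm^2


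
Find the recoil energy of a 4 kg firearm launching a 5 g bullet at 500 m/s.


v_r = m_p*v_p/m_gun = 0.005*500/4 = 0.625 m/s, E_r = 0.5*m_gun*v_r^2 = 0.5*4*0.625^2 = 0.7812 J

0.7812 J


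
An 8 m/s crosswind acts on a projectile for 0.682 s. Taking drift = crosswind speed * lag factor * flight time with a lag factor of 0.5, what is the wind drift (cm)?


drift = v_wind * lag * t = 8 * 0.5 * 0.682 = 2.728 m ≈ 272.8 cm

272.8 cm


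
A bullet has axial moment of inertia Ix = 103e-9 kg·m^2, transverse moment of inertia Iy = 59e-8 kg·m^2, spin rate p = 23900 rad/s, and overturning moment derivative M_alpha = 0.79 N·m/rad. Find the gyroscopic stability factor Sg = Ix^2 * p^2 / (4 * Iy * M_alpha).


Sg = Ix^2 * p^2 / (4 * Iy * M_alpha) = (103e-9)^2 * 23900^2 / (4 * 59e-8 * 0.79) = 3.25

3.25


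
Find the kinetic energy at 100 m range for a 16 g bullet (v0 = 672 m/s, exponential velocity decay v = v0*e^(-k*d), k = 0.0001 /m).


v = v0*exp(-k*d) = 672*exp(-0.0001*100) = 665.313 m/s
E = 0.5*m*v^2 = 0.5*0.016*665.313^2 = 3541 J

3541 J


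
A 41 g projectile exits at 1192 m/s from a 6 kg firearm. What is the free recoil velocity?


v_recoil = m_p * v_p / m_gun = 0.041 * 1192 / 6 = 8.145 m/s

8.145 m/s


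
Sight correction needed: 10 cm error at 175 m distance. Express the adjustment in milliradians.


1 mrad subtends 1 cm per 10 m of range, so adj = error_cm / (dist_m / 10) = 10 / (175/10) = 0.5714 mrad

0.5714 mrad


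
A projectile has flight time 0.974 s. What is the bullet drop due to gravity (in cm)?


drop = 0.5*g*t^2 = 0.5*9.81*0.974^2 = 4.65326 m ≈ 465.3 cm

465.3 cm


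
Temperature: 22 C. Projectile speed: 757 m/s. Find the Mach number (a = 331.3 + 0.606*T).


a = 331.3 + 0.606*(22) = 344.632 m/s
M = v/a = 757/344.632 = 2.197

2.197


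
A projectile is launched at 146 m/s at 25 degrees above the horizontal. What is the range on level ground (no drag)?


R = v0^2 * sin(2*theta) / g = 146^2 * sin(2*25°) / 9.81 = 1665 m

1665 m


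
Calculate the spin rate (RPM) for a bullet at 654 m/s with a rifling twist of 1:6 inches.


twist_m = 6*0.0254 = 0.1524 m
spin = v/twist = 654/0.1524 = 4291.339 rev/s
RPM = spin*60 = 4291.339*60 ≈ 257480 RPM

257480 RPM


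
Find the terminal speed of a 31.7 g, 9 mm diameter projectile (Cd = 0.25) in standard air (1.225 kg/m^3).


A = pi*(d/2)^2 = pi*(9/2000)^2 = 6.36173e-05 m^2
vt = sqrt(2mg/(Cd*rho*A)) = sqrt(2*0.0317*9.81/(0.25 * 1.225 * 6.36173e-05)) = 178.7 m/s

178.7 m/s


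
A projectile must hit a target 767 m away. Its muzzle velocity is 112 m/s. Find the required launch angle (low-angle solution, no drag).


sin(2*theta) = R*g/v0^2 = 767*9.81/112^2 = 0.59983, theta = arcsin(0.59983)/2 = 18.43°

18.43 degrees


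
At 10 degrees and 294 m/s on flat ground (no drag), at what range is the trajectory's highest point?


R = v0^2*sin(2*theta)/g = 294^2*sin(2*10°)/9.81 = 3013.54 m
apex_dist = R/2 = 3013.54/2 = 1507 m

1507 m


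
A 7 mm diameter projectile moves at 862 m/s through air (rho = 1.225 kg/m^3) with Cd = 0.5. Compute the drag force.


A = pi*(d/2)^2 = pi*(7/2000)^2 = 3.84845e-05 m^2
Fd = 0.5*Cd*rho*A*v^2 = 0.5*0.5*1.225*3.84845e-05*862^2 = 8.757 N

8.757 N


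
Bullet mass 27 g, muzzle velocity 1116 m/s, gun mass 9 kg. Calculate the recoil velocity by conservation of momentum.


v_recoil = m_p * v_p / m_gun = 0.027 * 1116 / 9 = 3.348 m/s

3.348 m/s


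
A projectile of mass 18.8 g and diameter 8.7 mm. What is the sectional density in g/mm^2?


SD = m/d^2 = 18.8/8.7^2 = 0.2484 g/mm^2

0.2484 g/mm^2


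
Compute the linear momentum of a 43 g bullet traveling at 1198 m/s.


p = m*v = 0.043*1198 = 51.51 kg·m/s

51.51 kg·m/s


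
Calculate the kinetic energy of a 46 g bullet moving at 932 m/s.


E = 0.5*m*v^2 = 0.5*0.046*932^2 = 19978 J

19978 J


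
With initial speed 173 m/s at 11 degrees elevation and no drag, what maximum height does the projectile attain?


H = (v0*sin(theta))^2 / (2g) = (173*sin(11°))^2 / (2*9.81) = 55.54 m

55.54 m


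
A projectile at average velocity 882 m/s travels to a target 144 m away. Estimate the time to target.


t = d/v = 144/882 = 0.1633 s

0.1633 s


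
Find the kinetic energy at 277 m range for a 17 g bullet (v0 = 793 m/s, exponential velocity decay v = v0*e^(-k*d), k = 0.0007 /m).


v = v0*exp(-k*d) = 793*exp(-0.0007*277) = 653.226 m/s
E = 0.5*m*v^2 = 0.5*0.017*653.226^2 = 3627 J

3627 J


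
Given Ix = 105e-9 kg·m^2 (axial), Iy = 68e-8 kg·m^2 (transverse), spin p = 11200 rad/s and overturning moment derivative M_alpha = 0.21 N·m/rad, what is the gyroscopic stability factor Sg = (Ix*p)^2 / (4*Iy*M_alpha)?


Sg = Ix^2 * p^2 / (4 * Iy * M_alpha) = (105e-9)^2 * 11200^2 / (4 * 68e-8 * 0.21) = 2.421

2.421


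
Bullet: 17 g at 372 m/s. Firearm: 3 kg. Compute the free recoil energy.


v_r = m_p*v_p/m_gun = 0.017*372/3 = 2.108 m/s, E_r = 0.5*m_gun*v_r^2 = 0.5*3*2.108^2 = 6.665 J

6.665 J


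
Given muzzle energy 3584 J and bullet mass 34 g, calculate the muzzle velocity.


v = sqrt(2*E/m) = sqrt(2*3584/0.034) = 459.2 m/s

459.2 m/s


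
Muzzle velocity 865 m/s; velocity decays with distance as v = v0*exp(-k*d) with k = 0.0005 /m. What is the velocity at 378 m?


v = v0*exp(-k*d) = 865*exp(-0.0005*378) = 716 m/s

716 m/s


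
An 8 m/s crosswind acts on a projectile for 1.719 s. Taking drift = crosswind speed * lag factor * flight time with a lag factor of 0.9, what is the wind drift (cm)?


drift = v_wind * lag * t = 8 * 0.9 * 1.719 = 12.3768 m ≈ 1238 cm

1238 cm


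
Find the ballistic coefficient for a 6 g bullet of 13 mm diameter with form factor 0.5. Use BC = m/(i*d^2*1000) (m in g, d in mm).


BC = m/(i*d^2*1000) = 6/(0.5 * 13^2 * 1000) = 7.101e-05

7.101e-05


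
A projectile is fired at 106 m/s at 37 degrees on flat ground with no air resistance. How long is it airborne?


T = 2*v0*sin(theta)/g = 2*106*sin(37°)/9.81 = 13.01 s

13.01 s


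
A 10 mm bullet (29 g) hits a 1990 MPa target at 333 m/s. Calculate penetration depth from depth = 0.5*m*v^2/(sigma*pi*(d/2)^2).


A = pi*(d/2)^2 = pi*(10/2)^2 = 78.5398 mm^2
E = 0.5*m*v^2 = 0.5*0.029*333^2 = 1607.89 J
depth = E/(sigma*A) = 1607.89 J / (1990 MPa * 78.5398 mm^2) = 1607.89/(1990 * 78.5398) m = 0.0102876 m ≈ 10.29 mm

10.29 mm


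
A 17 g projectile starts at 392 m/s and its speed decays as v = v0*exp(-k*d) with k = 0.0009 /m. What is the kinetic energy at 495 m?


v = v0*exp(-k*d) = 392*exp(-0.0009*495) = 251.078 m/s
E = 0.5*m*v^2 = 0.5*0.017*251.078^2 = 535.8 J

535.8 J


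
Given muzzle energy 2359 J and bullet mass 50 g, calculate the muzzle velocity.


v = sqrt(2*E/m) = sqrt(2*2359/0.05) = 307.2 m/s

307.2 m/s


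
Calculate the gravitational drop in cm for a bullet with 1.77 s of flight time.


drop = 0.5*g*t^2 = 0.5*9.81*1.77^2 = 15.3669 m ≈ 1537 cm

1537 cm


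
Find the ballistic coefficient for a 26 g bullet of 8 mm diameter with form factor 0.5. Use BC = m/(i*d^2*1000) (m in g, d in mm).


BC = m/(i*d^2*1000) = 26/(0.5 * 8^2 * 1000) = 0.0008125

0.0008125


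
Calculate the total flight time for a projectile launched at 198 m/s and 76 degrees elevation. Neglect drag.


T = 2*v0*sin(theta)/g = 2*198*sin(76°)/9.81 = 39.17 s

39.17 s


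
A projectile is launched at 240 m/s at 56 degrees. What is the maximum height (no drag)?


H = (v0*sin(theta))^2 / (2g) = (240*sin(56°))^2 / (2*9.81) = 2018 m

2018 m


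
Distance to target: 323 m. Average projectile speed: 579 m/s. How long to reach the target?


t = d/v = 323/579 = 0.5579 s

0.5579 s


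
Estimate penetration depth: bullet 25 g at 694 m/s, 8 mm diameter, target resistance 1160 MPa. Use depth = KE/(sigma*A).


A = pi*(d/2)^2 = pi*(8/2)^2 = 50.2655 mm^2
E = 0.5*m*v^2 = 0.5*0.025*694^2 = 6020.45 J
depth = E/(sigma*A) = 6020.45 J / (1160 MPa * 50.2655 mm^2) = 6020.45/(1160 * 50.2655) m = 0.103253 m ≈ 103.3 mm

103.3 mm


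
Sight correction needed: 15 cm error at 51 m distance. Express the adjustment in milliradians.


1 mrad subtends 1 cm per 10 m of range, so adj = error_cm / (dist_m / 10) = 15 / (51/10) = 2.941 mrad

2.941 mrad


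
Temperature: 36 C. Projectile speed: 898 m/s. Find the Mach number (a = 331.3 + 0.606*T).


a = 331.3 + 0.606*(36) = 353.116 m/s
M = v/a = 898/353.116 = 2.543

2.543


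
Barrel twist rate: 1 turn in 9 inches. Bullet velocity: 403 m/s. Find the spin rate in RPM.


twist_m = 9*0.0254 = 0.2286 m
spin = v/twist = 403/0.2286 = 1762.905 rev/s
RPM = spin*60 = 1762.905*60 ≈ 105774 RPM

105774 RPM


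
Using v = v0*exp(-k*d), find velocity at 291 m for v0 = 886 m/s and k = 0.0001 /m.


v = v0*exp(-k*d) = 886*exp(-0.0001*291) = 860.6 m/s

860.6 m/s


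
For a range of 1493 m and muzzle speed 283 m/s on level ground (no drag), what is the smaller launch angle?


sin(2*theta) = R*g/v0^2 = 1493*9.81/283^2 = 0.182876, theta = arcsin(0.182876)/2 = 5.269°

5.269 degrees


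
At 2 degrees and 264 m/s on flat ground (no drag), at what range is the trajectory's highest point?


R = v0^2*sin(2*theta)/g = 264^2*sin(2*2°)/9.81 = 495.591 m
apex_dist = R/2 = 495.591/2 = 247.8 m

247.8 m


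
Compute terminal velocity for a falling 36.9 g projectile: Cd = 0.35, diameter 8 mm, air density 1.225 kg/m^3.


A = pi*(d/2)^2 = pi*(8/2000)^2 = 5.02655e-05 m^2
vt = sqrt(2mg/(Cd*rho*A)) = sqrt(2*0.0369*9.81/(0.35 * 1.225 * 5.02655e-05)) = 183.3 m/s

183.3 m/s


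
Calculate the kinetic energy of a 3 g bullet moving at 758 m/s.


E = 0.5*m*v^2 = 0.5*0.003*758^2 = 861.8 J

861.8 J


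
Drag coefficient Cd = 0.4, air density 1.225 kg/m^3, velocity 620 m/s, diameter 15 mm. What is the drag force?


A = pi*(d/2)^2 = pi*(15/2000)^2 = 1.76715e-04 m^2
Fd = 0.5*Cd*rho*A*v^2 = 0.5*0.4*1.225*1.76715e-04*620^2 = 16.64 N

16.64 N


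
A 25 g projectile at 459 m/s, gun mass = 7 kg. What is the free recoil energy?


v_r = m_p*v_p/m_gun = 0.025*459/7 = 1.63929 m/s, E_r = 0.5*m_gun*v_r^2 = 0.5*7*1.63929^2 = 9.405 J

9.405 J


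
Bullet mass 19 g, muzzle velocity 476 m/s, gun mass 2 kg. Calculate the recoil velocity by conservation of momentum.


v_recoil = m_p * v_p / m_gun = 0.019 * 476 / 2 = 4.522 m/s

4.522 m/s


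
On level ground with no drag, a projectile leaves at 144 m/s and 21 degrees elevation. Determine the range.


R = v0^2 * sin(2*theta) / g = 144^2 * sin(2*21°) / 9.81 = 1414 m

1414 m


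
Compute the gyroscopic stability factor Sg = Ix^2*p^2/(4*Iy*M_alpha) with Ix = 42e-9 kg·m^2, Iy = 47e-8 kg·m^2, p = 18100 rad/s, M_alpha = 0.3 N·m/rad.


Sg = Ix^2 * p^2 / (4 * Iy * M_alpha) = (42e-9)^2 * 18100^2 / (4 * 47e-8 * 0.3) = 1.025

1.025


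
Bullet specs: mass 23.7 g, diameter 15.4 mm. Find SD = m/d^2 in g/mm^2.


SD = m/d^2 = 23.7/15.4^2 = 0.09993 g/mm^2

0.09993 g/mm^2


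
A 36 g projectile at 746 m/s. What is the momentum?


p = m*v = 0.036*746 = 26.86 kg·m/s

26.86 kg·m/s


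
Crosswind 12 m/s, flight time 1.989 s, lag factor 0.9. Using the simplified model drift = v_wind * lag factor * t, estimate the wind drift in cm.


drift = v_wind * lag * t = 12 * 0.9 * 1.989 = 21.4812 m ≈ 2148 cm

2148 cm


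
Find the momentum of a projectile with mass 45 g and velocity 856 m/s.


p = m*v = 0.045*856 = 38.52 kg·m/s

38.52 kg·m/s


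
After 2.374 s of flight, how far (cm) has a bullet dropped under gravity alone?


drop = 0.5*g*t^2 = 0.5*9.81*2.374^2 = 27.644 m ≈ 2764 cm

2764 cm


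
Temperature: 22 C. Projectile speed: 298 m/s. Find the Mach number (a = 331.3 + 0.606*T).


a = 331.3 + 0.606*(22) = 344.632 m/s
M = v/a = 298/344.632 = 0.8647

0.8647


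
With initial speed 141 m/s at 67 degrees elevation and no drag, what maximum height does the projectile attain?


H = (v0*sin(theta))^2 / (2g) = (141*sin(67°))^2 / (2*9.81) = 858.6 m

858.6 m


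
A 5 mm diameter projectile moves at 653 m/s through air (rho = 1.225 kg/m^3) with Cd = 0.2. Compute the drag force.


A = pi*(d/2)^2 = pi*(5/2000)^2 = 1.96350e-05 m^2
Fd = 0.5*Cd*rho*A*v^2 = 0.5*0.2*1.225*1.96350e-05*653^2 = 1.026 N

1.026 N


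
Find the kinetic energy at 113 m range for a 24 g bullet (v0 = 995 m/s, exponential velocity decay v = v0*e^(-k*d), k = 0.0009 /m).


v = v0*exp(-k*d) = 995*exp(-0.0009*113) = 898.784 m/s
E = 0.5*m*v^2 = 0.5*0.024*898.784^2 = 9694 J

9694 J


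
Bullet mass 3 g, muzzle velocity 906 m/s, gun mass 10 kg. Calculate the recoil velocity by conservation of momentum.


v_recoil = m_p * v_p / m_gun = 0.003 * 906 / 10 = 0.2718 m/s

0.2718 m/s


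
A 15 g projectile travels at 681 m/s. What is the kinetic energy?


E = 0.5*m*v^2 = 0.5*0.015*681^2 = 3478 J

3478 J


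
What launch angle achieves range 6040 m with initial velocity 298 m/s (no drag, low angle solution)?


sin(2*theta) = R*g/v0^2 = 6040*9.81/298^2 = 0.667227, theta = arcsin(0.667227)/2 = 20.93°

20.93 degrees


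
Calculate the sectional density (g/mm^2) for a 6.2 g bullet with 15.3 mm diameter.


SD = m/d^2 = 6.2/15.3^2 = 0.02649 g/mm^2

0.02649 g/mm^2


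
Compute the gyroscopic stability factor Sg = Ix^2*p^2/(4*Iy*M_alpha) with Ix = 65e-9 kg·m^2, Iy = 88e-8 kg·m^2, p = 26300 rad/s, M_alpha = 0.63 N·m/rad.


Sg = Ix^2 * p^2 / (4 * Iy * M_alpha) = (65e-9)^2 * 26300^2 / (4 * 88e-8 * 0.63) = 1.318

1.318


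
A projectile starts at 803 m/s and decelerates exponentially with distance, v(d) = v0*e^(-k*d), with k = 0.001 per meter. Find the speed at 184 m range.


v = v0*exp(-k*d) = 803*exp(-0.001*184) = 668 m/s

668 m/s


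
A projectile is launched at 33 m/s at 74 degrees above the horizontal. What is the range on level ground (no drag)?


R = v0^2 * sin(2*theta) / g = 33^2 * sin(2*74°) / 9.81 = 58.83 m

58.83 m


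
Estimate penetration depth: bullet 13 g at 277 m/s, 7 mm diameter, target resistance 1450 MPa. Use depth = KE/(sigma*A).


A = pi*(d/2)^2 = pi*(7/2)^2 = 38.4845 mm^2
E = 0.5*m*v^2 = 0.5*0.013*277^2 = 498.738 J
depth = E/(sigma*A) = 498.738 J / (1450 MPa * 38.4845 mm^2) = 498.738/(1450 * 38.4845) m = 0.00893756 m ≈ 8.938 mm

8.938 mm


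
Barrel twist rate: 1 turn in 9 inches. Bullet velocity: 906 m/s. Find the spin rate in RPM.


twist_m = 9*0.0254 = 0.2286 m
spin = v/twist = 906/0.2286 = 3963.255 rev/s
RPM = spin*60 = 3963.255*60 ≈ 237795 RPM

237795 RPM


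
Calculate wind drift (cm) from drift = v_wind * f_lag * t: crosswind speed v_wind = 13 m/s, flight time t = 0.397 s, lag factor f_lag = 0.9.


drift = v_wind * lag * t = 13 * 0.9 * 0.397 = 4.6449 m ≈ 464.5 cm

464.5 cm


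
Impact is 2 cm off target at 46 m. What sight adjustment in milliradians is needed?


1 mrad subtends 1 cm per 10 m of range, so adj = error_cm / (dist_m / 10) = 2 / (46/10) = 0.4348 mrad

0.4348 mrad


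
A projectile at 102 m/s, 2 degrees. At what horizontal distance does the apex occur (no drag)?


R = v0^2*sin(2*theta)/g = 102^2*sin(2*2°)/9.81 = 73.9803 m
apex_dist = R/2 = 73.9803/2 = 36.99 m

36.99 m


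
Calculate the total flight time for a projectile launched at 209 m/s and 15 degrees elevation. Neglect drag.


T = 2*v0*sin(theta)/g = 2*209*sin(15°)/9.81 = 11.03 s

11.03 s


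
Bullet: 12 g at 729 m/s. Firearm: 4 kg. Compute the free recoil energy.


v_r = m_p*v_p/m_gun = 0.012*729/4 = 2.187 m/s, E_r = 0.5*m_gun*v_r^2 = 0.5*4*2.187^2 = 9.566 J

9.566 J


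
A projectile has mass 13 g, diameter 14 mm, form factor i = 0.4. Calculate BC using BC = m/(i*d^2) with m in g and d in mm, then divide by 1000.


BC = m/(i*d^2*1000) = 13/(0.4 * 14^2 * 1000) = 0.0001658

0.0001658


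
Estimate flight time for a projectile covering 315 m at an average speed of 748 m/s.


t = d/v = 315/748 = 0.4211 s

0.4211 s


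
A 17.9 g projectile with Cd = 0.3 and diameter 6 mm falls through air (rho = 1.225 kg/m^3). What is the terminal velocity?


A = pi*(d/2)^2 = pi*(6/2000)^2 = 2.82743e-05 m^2
vt = sqrt(2mg/(Cd*rho*A)) = sqrt(2*0.0179*9.81/(0.3 * 1.225 * 2.82743e-05)) = 183.8 m/s

183.8 m/s


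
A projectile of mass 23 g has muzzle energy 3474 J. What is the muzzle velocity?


v = sqrt(2*E/m) = sqrt(2*3474/0.023) = 549.6 m/s

549.6 m/s


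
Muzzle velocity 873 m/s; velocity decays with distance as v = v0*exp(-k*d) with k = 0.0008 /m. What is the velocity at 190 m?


v = v0*exp(-k*d) = 873*exp(-0.0008*190) = 749.9 m/s

749.9 m/s


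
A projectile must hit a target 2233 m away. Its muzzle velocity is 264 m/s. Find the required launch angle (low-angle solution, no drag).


sin(2*theta) = R*g/v0^2 = 2233*9.81/264^2 = 0.314304, theta = arcsin(0.314304)/2 = 9.159°

9.159 degrees


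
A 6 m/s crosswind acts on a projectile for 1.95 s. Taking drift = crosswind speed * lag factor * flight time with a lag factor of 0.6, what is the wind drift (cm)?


drift = v_wind * lag * t = 6 * 0.6 * 1.95 = 7.02 m ≈ 702 cm

702 cm


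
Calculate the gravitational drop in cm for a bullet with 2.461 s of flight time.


drop = 0.5*g*t^2 = 0.5*9.81*2.461^2 = 29.7072 m ≈ 2971 cm

2971 cm


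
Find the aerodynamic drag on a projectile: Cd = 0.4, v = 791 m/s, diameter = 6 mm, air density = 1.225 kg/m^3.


A = pi*(d/2)^2 = pi*(6/2000)^2 = 2.82743e-05 m^2
Fd = 0.5*Cd*rho*A*v^2 = 0.5*0.4*1.225*2.82743e-05*791^2 = 4.334 N

4.334 N


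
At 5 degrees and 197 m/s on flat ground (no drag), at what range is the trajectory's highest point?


R = v0^2*sin(2*theta)/g = 197^2*sin(2*5°)/9.81 = 686.964 m
apex_dist = R/2 = 686.964/2 = 343.5 m

343.5 m


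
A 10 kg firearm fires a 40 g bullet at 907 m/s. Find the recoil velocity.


v_recoil = m_p * v_p / m_gun = 0.04 * 907 / 10 = 3.628 m/s

3.628 m/s


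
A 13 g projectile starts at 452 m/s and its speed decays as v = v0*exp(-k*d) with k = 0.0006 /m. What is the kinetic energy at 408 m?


v = v0*exp(-k*d) = 452*exp(-0.0006*408) = 353.853 m/s
E = 0.5*m*v^2 = 0.5*0.013*353.853^2 = 813.9 J

813.9 J


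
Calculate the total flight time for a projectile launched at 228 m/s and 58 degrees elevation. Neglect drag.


T = 2*v0*sin(theta)/g = 2*228*sin(58°)/9.81 = 39.42 s

39.42 s


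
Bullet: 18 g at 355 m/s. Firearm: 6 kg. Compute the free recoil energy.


v_r = m_p*v_p/m_gun = 0.018*355/6 = 1.065 m/s, E_r = 0.5*m_gun*v_r^2 = 0.5*6*1.065^2 = 3.403 J

3.403 J


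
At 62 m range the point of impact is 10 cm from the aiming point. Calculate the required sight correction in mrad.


1 mrad subtends 1 cm per 10 m of range, so adj = error_cm / (dist_m / 10) = 10 / (62/10) = 1.613 mrad

1.613 mrad


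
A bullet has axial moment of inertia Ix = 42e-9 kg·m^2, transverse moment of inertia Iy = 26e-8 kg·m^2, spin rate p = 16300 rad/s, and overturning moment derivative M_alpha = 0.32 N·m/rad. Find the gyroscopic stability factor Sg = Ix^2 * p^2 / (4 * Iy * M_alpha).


Sg = Ix^2 * p^2 / (4 * Iy * M_alpha) = (42e-9)^2 * 16300^2 / (4 * 26e-8 * 0.32) = 1.408

1.408


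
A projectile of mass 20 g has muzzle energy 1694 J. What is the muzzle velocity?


v = sqrt(2*E/m) = sqrt(2*1694/0.02) = 411.6 m/s

411.6 m/s


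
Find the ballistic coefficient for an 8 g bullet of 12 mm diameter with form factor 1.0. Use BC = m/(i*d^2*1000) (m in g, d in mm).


BC = m/(i*d^2*1000) = 8/(1.0 * 12^2 * 1000) = 5.556e-05

5.556e-05


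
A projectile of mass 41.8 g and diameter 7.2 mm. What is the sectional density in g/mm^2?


SD = m/d^2 = 41.8/7.2^2 = 0.8063 g/mm^2

0.8063 g/mm^2


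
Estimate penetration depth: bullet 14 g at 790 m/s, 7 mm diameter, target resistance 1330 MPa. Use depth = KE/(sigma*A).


A = pi*(d/2)^2 = pi*(7/2)^2 = 38.4845 mm^2
E = 0.5*m*v^2 = 0.5*0.014*790^2 = 4368.7 J
depth = E/(sigma*A) = 4368.7 J / (1330 MPa * 38.4845 mm^2) = 4368.7/(1330 * 38.4845) m = 0.0853522 m ≈ 85.35 mm

85.35 mm


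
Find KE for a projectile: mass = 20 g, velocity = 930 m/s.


E = 0.5*m*v^2 = 0.5*0.02*930^2 = 8649 J

8649 J


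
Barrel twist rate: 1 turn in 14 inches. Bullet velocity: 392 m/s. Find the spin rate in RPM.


twist_m = 14*0.0254 = 0.3556 m
spin = v/twist = 392/0.3556 = 1102.362 rev/s
RPM = spin*60 = 1102.362*60 ≈ 66142 RPM

66142 RPM


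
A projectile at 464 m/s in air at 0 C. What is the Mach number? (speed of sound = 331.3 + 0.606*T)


a = 331.3 + 0.606*(0) = 331.3 m/s
M = v/a = 464/331.3 = 1.401

1.401


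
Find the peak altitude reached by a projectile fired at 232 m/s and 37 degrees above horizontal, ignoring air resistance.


H = (v0*sin(theta))^2 / (2g) = (232*sin(37°))^2 / (2*9.81) = 993.6 m

993.6 m


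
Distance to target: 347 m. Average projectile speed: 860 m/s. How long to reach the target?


t = d/v = 347/860 = 0.4035 s

0.4035 s


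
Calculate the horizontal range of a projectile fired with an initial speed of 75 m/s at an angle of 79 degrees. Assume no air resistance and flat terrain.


R = v0^2 * sin(2*theta) / g = 75^2 * sin(2*79°) / 9.81 = 214.8 m

214.8 m


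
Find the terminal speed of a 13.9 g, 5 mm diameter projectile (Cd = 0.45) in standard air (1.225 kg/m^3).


A = pi*(d/2)^2 = pi*(5/2000)^2 = 1.96350e-05 m^2
vt = sqrt(2mg/(Cd*rho*A)) = sqrt(2*0.0139*9.81/(0.45 * 1.225 * 1.96350e-05)) = 158.7 m/s

158.7 m/s


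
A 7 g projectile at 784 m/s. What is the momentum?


p = m*v = 0.007*784 = 5.488 kg·m/s

5.488 kg·m/s


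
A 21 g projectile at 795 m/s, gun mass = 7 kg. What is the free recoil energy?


v_r = m_p*v_p/m_gun = 0.021*795/7 = 2.385 m/s, E_r = 0.5*m_gun*v_r^2 = 0.5*7*2.385^2 = 19.91 J

19.91 J


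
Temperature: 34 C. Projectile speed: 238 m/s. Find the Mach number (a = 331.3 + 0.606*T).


a = 331.3 + 0.606*(34) = 351.904 m/s
M = v/a = 238/351.904 = 0.6763

0.6763


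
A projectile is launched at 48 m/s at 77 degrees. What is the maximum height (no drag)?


H = (v0*sin(theta))^2 / (2g) = (48*sin(77°))^2 / (2*9.81) = 111.5 m

111.5 m


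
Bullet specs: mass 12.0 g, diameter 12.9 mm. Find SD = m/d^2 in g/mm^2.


SD = m/d^2 = 12.0/12.9^2 = 0.07211 g/mm^2

0.07211 g/mm^2


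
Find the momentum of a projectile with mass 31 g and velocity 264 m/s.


p = m*v = 0.031*264 = 8.184 kg·m/s

8.184 kg·m/s


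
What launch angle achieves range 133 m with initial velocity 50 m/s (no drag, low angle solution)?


sin(2*theta) = R*g/v0^2 = 133*9.81/50^2 = 0.521892, theta = arcsin(0.521892)/2 = 15.73°

15.73 degrees


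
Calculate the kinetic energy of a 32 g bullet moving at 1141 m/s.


E = 0.5*m*v^2 = 0.5*0.032*1141^2 = 20830 J

20830 J


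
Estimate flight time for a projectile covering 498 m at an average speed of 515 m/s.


t = d/v = 498/515 = 0.967 s

0.967 s


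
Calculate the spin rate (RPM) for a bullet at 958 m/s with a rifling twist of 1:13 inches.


twist_m = 13*0.0254 = 0.3302 m
spin = v/twist = 958/0.3302 = 2901.272 rev/s
RPM = spin*60 = 2901.272*60 ≈ 174076 RPM

174076 RPM


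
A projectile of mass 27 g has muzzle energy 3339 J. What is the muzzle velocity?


v = sqrt(2*E/m) = sqrt(2*3339/0.027) = 497.3 m/s

497.3 m/s


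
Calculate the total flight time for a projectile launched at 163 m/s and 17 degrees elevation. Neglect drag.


T = 2*v0*sin(theta)/g = 2*163*sin(17°)/9.81 = 9.716 s

9.716 s


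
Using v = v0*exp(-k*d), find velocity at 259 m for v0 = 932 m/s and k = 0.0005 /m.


v = v0*exp(-k*d) = 932*exp(-0.0005*259) = 818.8 m/s

818.8 m/s


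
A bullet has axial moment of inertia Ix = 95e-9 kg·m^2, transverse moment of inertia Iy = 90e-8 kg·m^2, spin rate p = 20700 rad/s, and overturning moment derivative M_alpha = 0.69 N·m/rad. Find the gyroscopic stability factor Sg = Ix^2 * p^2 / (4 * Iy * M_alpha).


Sg = Ix^2 * p^2 / (4 * Iy * M_alpha) = (95e-9)^2 * 20700^2 / (4 * 90e-8 * 0.69) = 1.557

1.557


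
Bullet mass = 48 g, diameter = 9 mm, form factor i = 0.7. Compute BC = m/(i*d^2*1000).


BC = m/(i*d^2*1000) = 48/(0.7 * 9^2 * 1000) = 0.0008466

0.0008466


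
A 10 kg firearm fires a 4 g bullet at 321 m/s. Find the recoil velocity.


v_recoil = m_p * v_p / m_gun = 0.004 * 321 / 10 = 0.1284 m/s

0.1284 m/s


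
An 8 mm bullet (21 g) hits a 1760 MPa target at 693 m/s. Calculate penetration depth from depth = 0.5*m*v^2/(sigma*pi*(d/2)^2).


A = pi*(d/2)^2 = pi*(8/2)^2 = 50.2655 mm^2
E = 0.5*m*v^2 = 0.5*0.021*693^2 = 5042.61 J
depth = E/(sigma*A) = 5042.61 J / (1760 MPa * 50.2655 mm^2) = 5042.61/(1760 * 50.2655) m = 0.0569998 m ≈ 57 mm

57 mm


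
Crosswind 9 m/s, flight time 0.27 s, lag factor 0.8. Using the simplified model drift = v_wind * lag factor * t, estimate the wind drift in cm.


drift = v_wind * lag * t = 9 * 0.8 * 0.27 = 1.944 m ≈ 194.4 cm

194.4 cm


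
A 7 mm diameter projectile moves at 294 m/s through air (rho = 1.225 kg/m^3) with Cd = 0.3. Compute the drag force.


A = pi*(d/2)^2 = pi*(7/2000)^2 = 3.84845e-05 m^2
Fd = 0.5*Cd*rho*A*v^2 = 0.5*0.3*1.225*3.84845e-05*294^2 = 0.6112 N

0.6112 N


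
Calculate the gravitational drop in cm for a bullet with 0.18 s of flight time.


drop = 0.5*g*t^2 = 0.5*9.81*0.18^2 = 0.158922 m ≈ 15.89 cm

15.89 cm


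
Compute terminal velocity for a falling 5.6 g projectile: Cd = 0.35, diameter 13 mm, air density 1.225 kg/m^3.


A = pi*(d/2)^2 = pi*(13/2000)^2 = 1.32732e-04 m^2
vt = sqrt(2mg/(Cd*rho*A)) = sqrt(2*0.0056*9.81/(0.35 * 1.225 * 1.32732e-04)) = 43.94 m/s

43.94 m/s


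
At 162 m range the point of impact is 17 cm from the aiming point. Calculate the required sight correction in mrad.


1 mrad subtends 1 cm per 10 m of range, so adj = error_cm / (dist_m / 10) = 17 / (162/10) = 1.049 mrad

1.049 mrad


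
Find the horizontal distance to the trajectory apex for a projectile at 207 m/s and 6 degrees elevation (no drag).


R = v0^2*sin(2*theta)/g = 207^2*sin(2*6°)/9.81 = 908.135 m
apex_dist = R/2 = 908.135/2 = 454.1 m

454.1 m
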